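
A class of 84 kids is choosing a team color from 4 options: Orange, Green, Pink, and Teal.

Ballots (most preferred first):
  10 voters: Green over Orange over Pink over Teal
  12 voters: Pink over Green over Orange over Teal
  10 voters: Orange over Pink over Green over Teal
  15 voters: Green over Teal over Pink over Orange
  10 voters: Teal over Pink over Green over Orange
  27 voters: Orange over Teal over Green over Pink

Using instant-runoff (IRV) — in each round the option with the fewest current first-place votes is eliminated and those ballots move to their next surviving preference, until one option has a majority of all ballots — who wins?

Green

Round 1: Orange 37, Green 25, Pink 12, Teal 10. Teal eliminated.
Round 2: Orange 37, Green 25, Pink 22. Pink eliminated.
Round 3: Orange 37, Green 47. Green has a majority (≥43).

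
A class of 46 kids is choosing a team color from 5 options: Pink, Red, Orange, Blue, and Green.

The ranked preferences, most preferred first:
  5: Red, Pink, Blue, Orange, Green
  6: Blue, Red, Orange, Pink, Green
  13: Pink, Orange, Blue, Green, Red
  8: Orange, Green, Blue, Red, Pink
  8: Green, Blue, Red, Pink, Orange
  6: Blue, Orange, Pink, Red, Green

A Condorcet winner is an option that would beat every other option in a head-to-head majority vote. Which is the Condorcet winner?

Blue

Blue vs Pink: 28–18
Blue vs Red: 41–5
Blue vs Orange: 25–21
Blue vs Green: 30–16
Blue beats every other option.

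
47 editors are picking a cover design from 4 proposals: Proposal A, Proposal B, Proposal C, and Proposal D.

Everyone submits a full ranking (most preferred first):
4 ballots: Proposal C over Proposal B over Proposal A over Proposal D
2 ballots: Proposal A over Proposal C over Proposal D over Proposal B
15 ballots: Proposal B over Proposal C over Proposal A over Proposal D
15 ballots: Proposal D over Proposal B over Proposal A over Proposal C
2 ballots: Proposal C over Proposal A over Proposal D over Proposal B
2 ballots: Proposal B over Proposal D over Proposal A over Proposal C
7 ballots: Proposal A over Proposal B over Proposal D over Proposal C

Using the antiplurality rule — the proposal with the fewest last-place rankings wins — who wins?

Last-place votes: Proposal A 0, Proposal B 4, Proposal C 24, Proposal D 19.

Proposal A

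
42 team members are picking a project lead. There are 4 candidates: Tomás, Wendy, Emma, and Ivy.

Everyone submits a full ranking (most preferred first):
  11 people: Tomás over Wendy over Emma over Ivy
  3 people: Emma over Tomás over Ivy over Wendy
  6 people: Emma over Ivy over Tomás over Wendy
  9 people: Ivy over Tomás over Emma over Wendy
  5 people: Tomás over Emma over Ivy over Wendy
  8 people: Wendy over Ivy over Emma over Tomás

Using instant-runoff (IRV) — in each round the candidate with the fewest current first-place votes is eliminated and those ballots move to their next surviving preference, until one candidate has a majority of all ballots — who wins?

Ivy

Round 1: Tomás 16, Wendy 8, Emma 9, Ivy 9. Wendy eliminated.
Round 2: Tomás 16, Emma 9, Ivy 17. Emma eliminated.
Round 3: Tomás 19, Ivy 23. Ivy has a majority (≥22).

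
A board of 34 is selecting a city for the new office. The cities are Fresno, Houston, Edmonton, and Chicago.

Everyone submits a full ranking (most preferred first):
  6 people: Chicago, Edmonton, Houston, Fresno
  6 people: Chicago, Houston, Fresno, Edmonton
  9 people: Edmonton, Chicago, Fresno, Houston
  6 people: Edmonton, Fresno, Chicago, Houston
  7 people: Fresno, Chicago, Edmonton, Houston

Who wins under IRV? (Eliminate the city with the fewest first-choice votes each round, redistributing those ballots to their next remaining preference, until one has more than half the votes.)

Chicago

Round 1: Fresno 7, Houston 0, Edmonton 15, Chicago 12. Houston eliminated.
Round 2: Fresno 7, Edmonton 15, Chicago 12. Fresno eliminated.
Round 3: Edmonton 15, Chicago 19. Chicago has a majority (≥18).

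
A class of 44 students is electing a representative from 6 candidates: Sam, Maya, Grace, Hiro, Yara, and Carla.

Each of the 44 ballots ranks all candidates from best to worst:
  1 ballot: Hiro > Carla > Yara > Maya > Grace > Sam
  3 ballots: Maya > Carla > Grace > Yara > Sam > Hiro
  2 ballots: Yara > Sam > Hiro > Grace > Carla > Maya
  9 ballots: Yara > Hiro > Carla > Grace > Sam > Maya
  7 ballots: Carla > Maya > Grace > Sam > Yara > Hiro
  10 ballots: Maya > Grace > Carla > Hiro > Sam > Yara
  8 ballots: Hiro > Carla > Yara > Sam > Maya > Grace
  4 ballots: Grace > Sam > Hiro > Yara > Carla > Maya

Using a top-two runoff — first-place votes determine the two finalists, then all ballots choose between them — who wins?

Round 1 first-place votes: Sam 0, Maya 13, Grace 4, Hiro 9, Yara 11, Carla 7. Maya and Yara advance.
Runoff: Maya is ranked above Yara on 20 ballots, Yara above Maya on 24.

Yara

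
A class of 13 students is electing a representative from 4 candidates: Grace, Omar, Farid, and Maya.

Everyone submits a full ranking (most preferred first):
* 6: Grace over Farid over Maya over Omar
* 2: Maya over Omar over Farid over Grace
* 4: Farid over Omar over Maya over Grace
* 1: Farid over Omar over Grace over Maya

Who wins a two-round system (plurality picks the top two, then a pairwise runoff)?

Round 1 first-place votes: Grace 6, Omar 0, Farid 5, Maya 2. Grace and Farid advance.
Runoff: Grace is ranked above Farid on 6 ballots, Farid above Grace on 7.

Farid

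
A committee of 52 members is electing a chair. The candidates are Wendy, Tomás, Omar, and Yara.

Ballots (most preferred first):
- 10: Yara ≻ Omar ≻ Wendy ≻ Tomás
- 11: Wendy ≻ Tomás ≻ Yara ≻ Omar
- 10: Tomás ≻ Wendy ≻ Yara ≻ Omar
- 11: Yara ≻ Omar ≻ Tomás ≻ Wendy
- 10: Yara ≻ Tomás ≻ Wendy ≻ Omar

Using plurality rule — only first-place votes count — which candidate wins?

First-place votes: Wendy 11, Tomás 10, Omar 0, Yara 31.

Yara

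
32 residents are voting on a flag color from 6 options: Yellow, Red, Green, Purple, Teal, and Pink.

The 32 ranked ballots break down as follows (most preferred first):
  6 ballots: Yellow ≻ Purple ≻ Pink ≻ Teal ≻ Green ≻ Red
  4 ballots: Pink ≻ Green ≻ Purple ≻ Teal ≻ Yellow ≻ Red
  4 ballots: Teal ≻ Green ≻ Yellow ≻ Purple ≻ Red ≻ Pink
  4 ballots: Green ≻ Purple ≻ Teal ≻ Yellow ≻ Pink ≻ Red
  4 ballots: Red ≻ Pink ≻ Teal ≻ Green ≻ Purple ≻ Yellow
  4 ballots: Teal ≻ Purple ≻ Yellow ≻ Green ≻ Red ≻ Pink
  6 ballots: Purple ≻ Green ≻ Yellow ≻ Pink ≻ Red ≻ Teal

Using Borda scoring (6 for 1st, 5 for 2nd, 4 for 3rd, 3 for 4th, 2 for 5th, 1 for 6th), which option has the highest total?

Yellow: 6×6 + 4×2 + 4×4 + 4×3 + 4×1 + 4×4 + 6×4 = 116
Red: 6×1 + 4×1 + 4×2 + 4×1 + 4×6 + 4×2 + 6×2 = 66
Green: 6×2 + 4×5 + 4×5 + 4×6 + 4×3 + 4×3 + 6×5 = 130
Purple: 6×5 + 4×4 + 4×3 + 4×5 + 4×2 + 4×5 + 6×6 = 142
Teal: 6×3 + 4×3 + 4×6 + 4×4 + 4×4 + 4×6 + 6×1 = 116
Pink: 6×4 + 4×6 + 4×1 + 4×2 + 4×5 + 4×1 + 6×3 = 102

Purple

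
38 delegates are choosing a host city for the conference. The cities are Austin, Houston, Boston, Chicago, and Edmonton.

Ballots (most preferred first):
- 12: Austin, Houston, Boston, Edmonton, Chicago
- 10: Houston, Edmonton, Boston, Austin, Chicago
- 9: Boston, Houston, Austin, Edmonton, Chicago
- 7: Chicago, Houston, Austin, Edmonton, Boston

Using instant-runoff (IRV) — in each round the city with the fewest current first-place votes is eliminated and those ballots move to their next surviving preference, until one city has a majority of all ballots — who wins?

Houston

Round 1: Austin 12, Houston 10, Boston 9, Chicago 7, Edmonton 0. Edmonton eliminated.
Round 2: Austin 12, Houston 10, Boston 9, Chicago 7. Chicago eliminated.
Round 3: Austin 12, Houston 17, Boston 9. Boston eliminated.
Round 4: Austin 12, Houston 26. Houston has a majority (≥20).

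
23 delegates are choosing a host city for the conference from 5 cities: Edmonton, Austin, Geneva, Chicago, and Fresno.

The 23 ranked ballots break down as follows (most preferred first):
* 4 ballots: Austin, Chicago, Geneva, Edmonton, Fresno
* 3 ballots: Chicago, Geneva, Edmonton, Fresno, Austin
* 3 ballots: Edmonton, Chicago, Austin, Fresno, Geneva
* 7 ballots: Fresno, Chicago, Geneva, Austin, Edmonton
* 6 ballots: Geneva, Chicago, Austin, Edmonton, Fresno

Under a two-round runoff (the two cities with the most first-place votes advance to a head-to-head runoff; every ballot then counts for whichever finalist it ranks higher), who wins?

Round 1 first-place votes: Edmonton 3, Austin 4, Geneva 6, Chicago 3, Fresno 7. Fresno and Geneva advance.
Runoff: Fresno is ranked above Geneva on 10 ballots, Geneva above Fresno on 13.

Geneva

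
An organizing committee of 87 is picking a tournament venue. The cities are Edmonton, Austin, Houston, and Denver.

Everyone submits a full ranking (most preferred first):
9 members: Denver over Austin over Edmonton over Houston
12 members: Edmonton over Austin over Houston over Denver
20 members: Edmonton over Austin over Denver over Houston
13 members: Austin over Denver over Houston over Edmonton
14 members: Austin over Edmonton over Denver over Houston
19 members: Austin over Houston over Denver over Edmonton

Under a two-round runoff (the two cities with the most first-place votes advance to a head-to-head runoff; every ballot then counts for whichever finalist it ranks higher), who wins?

Austin

Round 1 first-place votes: Edmonton 32, Austin 46, Houston 0, Denver 9. Austin and Edmonton advance.
Runoff: Austin is ranked above Edmonton on 55 ballots, Edmonton above Austin on 32.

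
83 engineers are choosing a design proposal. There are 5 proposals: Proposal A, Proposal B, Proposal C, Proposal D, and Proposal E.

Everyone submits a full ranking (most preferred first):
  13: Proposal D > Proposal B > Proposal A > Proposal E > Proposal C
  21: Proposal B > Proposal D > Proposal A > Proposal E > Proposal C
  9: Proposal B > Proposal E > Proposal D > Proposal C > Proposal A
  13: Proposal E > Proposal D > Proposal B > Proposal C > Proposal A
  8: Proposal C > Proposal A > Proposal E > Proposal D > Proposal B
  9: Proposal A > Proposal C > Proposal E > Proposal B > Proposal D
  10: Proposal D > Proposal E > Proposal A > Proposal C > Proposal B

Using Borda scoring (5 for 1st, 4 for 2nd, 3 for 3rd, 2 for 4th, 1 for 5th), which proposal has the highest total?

Proposal A: 13×3 + 21×3 + 9×1 + 13×1 + 8×4 + 9×5 + 10×3 = 231
Proposal B: 13×4 + 21×5 + 9×5 + 13×3 + 8×1 + 9×2 + 10×1 = 277
Proposal C: 13×1 + 21×1 + 9×2 + 13×2 + 8×5 + 9×4 + 10×2 = 174
Proposal D: 13×5 + 21×4 + 9×3 + 13×4 + 8×2 + 9×1 + 10×5 = 303
Proposal E: 13×2 + 21×2 + 9×4 + 13×5 + 8×3 + 9×3 + 10×4 = 260

Proposal D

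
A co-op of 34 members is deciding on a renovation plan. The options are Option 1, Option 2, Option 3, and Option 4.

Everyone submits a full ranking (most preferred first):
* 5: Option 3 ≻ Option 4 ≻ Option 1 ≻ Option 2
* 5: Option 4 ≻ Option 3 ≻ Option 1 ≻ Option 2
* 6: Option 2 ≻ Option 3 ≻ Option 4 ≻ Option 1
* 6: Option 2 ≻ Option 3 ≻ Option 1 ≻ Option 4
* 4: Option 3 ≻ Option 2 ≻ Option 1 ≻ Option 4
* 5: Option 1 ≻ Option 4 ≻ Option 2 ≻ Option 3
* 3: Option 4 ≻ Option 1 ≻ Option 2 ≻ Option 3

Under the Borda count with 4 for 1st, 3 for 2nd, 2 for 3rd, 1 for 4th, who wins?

Option 3

Option 1: 5×2 + 5×2 + 6×1 + 6×2 + 4×2 + 5×4 + 3×3 = 75
Option 2: 5×1 + 5×1 + 6×4 + 6×4 + 4×3 + 5×2 + 3×2 = 86
Option 3: 5×4 + 5×3 + 6×3 + 6×3 + 4×4 + 5×1 + 3×1 = 95
Option 4: 5×3 + 5×4 + 6×2 + 6×1 + 4×1 + 5×3 + 3×4 = 84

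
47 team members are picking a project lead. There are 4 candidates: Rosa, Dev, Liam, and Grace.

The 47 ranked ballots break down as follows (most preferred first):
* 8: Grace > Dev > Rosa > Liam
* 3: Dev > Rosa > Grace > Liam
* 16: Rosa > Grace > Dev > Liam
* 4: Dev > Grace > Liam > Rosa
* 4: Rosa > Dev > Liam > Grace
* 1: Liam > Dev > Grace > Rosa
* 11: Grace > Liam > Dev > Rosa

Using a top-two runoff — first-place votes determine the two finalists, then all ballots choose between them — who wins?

Round 1 first-place votes: Rosa 20, Dev 7, Liam 1, Grace 19. Rosa and Grace advance.
Runoff: Rosa is ranked above Grace on 23 ballots, Grace above Rosa on 24.

Grace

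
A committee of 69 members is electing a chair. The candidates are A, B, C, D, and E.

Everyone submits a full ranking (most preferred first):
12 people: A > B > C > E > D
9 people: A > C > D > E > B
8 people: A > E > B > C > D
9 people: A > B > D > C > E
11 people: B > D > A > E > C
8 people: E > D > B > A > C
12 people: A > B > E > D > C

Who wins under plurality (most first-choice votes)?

A

First-place votes: A 50, B 11, C 0, D 0, E 8.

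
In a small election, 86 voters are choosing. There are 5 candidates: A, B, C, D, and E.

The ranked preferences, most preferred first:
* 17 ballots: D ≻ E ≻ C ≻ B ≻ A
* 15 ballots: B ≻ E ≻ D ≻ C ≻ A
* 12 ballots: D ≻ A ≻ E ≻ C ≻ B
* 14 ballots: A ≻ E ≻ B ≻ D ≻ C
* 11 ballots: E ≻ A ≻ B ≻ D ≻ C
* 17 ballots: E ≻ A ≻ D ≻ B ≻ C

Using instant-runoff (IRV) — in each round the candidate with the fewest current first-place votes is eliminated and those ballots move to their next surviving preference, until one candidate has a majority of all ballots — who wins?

Round 1: A 14, B 15, C 0, D 29, E 28. C eliminated.
Round 2: A 14, B 15, D 29, E 28. A eliminated.
Round 3: B 15, D 29, E 42. B eliminated.
Round 4: D 29, E 57. E has a majority (≥44).

E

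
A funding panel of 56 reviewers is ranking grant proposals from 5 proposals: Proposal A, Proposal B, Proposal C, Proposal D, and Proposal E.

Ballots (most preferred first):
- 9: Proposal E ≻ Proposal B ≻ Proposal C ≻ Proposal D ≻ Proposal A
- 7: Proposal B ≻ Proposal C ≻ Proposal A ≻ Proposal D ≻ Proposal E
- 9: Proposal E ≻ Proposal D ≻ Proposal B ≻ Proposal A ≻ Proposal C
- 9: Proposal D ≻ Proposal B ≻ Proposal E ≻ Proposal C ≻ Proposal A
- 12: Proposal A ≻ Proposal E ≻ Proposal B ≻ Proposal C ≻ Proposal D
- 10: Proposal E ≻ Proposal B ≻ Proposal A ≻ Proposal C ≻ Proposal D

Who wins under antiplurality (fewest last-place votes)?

Proposal B

Last-place votes: Proposal A 18, Proposal B 0, Proposal C 9, Proposal D 22, Proposal E 7.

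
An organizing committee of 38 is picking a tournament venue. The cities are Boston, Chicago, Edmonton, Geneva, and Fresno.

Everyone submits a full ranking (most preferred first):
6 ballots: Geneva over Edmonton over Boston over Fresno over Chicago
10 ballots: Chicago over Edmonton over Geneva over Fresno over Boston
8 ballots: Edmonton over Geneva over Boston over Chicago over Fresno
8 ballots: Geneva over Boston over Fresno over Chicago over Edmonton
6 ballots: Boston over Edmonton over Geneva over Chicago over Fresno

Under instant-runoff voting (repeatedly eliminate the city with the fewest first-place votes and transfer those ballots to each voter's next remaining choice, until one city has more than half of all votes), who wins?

Round 1: Boston 6, Chicago 10, Edmonton 8, Geneva 14, Fresno 0. Fresno eliminated.
Round 2: Boston 6, Chicago 10, Edmonton 8, Geneva 14. Boston eliminated.
Round 3: Chicago 10, Edmonton 14, Geneva 14. Chicago eliminated.
Round 4: Edmonton 24, Geneva 14. Edmonton has a majority (≥20).

Edmonton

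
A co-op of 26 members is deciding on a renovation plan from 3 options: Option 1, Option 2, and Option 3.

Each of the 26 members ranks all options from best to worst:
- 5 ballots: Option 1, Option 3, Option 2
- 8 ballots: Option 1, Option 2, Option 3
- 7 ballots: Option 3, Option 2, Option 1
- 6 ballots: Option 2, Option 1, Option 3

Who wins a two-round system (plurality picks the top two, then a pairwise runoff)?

Round 1 first-place votes: Option 1 13, Option 2 6, Option 3 7. Option 1 and Option 3 advance.
Runoff: Option 1 is ranked above Option 3 on 19 ballots, Option 3 above Option 1 on 7.

Option 1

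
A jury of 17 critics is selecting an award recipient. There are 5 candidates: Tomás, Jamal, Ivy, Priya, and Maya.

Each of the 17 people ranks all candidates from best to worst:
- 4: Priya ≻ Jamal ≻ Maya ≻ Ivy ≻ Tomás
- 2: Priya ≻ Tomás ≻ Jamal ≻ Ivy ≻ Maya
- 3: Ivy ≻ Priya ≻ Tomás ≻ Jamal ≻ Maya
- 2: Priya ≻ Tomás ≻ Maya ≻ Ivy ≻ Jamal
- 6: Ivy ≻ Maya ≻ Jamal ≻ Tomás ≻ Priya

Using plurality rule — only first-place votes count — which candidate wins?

First-place votes: Tomás 0, Jamal 0, Ivy 9, Priya 8, Maya 0.

Ivy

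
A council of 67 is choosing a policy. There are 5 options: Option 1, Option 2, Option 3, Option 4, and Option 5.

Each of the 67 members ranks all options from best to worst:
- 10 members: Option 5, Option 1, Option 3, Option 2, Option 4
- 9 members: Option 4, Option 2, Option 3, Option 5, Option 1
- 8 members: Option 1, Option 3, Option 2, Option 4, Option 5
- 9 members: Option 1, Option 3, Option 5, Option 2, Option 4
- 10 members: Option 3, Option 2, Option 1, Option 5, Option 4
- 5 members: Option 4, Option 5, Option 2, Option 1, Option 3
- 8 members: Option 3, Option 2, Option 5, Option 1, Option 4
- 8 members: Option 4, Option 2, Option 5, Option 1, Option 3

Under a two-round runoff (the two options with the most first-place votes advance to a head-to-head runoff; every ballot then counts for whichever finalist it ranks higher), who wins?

Option 3

Round 1 first-place votes: Option 1 17, Option 2 0, Option 3 18, Option 4 22, Option 5 10. Option 4 and Option 3 advance.
Runoff: Option 4 is ranked above Option 3 on 22 ballots, Option 3 above Option 4 on 45.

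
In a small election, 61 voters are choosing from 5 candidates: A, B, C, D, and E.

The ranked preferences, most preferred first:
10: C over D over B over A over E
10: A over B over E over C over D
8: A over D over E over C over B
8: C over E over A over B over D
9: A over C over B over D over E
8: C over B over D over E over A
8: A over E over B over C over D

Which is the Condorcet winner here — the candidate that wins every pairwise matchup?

A vs B: 43–18
A vs C: 35–26
A vs D: 43–18
A vs E: 45–16
A beats every other candidate.

A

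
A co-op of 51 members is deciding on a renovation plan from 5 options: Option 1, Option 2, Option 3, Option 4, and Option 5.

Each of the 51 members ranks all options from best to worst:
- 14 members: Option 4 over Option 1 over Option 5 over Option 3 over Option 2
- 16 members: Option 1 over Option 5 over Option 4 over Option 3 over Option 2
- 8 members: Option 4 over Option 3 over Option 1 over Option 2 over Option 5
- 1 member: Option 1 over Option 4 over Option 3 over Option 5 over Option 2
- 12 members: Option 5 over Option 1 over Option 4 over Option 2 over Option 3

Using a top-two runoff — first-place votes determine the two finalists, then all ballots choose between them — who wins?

Option 1

Round 1 first-place votes: Option 1 17, Option 2 0, Option 3 0, Option 4 22, Option 5 12. Option 4 and Option 1 advance.
Runoff: Option 4 is ranked above Option 1 on 22 ballots, Option 1 above Option 4 on 29.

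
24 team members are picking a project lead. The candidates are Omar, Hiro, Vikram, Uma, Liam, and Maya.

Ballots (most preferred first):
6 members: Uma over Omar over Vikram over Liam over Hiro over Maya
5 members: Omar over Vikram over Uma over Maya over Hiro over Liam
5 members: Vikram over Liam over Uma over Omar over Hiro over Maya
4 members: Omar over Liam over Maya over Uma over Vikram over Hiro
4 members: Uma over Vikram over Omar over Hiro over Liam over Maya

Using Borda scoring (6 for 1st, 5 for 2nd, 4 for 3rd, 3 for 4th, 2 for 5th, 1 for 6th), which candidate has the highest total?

Omar: 6×5 + 5×6 + 5×3 + 4×6 + 4×4 = 115
Hiro: 6×2 + 5×2 + 5×2 + 4×1 + 4×3 = 48
Vikram: 6×4 + 5×5 + 5×6 + 4×2 + 4×5 = 107
Uma: 6×6 + 5×4 + 5×4 + 4×3 + 4×6 = 112
Liam: 6×3 + 5×1 + 5×5 + 4×5 + 4×2 = 76
Maya: 6×1 + 5×3 + 5×1 + 4×4 + 4×1 = 46

Omar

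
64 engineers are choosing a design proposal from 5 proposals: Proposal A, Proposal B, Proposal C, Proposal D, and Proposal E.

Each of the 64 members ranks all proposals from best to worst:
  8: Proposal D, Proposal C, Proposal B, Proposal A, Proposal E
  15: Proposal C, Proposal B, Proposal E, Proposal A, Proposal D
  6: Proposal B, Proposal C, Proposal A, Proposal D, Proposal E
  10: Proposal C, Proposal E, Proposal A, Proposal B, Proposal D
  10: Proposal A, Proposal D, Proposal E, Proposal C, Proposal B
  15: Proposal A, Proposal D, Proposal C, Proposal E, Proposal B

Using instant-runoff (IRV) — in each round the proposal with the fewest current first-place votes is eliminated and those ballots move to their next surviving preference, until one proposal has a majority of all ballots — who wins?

Round 1: Proposal A 25, Proposal B 6, Proposal C 25, Proposal D 8, Proposal E 0. Proposal E eliminated.
Round 2: Proposal A 25, Proposal B 6, Proposal C 25, Proposal D 8. Proposal B eliminated.
Round 3: Proposal A 25, Proposal C 31, Proposal D 8. Proposal D eliminated.
Round 4: Proposal A 25, Proposal C 39. Proposal C has a majority (≥33).

Proposal C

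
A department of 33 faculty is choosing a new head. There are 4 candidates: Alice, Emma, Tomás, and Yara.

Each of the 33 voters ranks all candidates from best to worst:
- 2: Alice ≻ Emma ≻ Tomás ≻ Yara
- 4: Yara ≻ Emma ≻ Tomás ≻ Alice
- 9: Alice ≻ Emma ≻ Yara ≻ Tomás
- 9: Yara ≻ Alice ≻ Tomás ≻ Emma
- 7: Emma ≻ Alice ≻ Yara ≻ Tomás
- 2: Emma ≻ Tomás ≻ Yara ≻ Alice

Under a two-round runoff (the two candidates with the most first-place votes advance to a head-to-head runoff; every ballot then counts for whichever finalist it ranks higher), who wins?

Round 1 first-place votes: Alice 11, Emma 9, Tomás 0, Yara 13. Yara and Alice advance.
Runoff: Yara is ranked above Alice on 15 ballots, Alice above Yara on 18.

Alice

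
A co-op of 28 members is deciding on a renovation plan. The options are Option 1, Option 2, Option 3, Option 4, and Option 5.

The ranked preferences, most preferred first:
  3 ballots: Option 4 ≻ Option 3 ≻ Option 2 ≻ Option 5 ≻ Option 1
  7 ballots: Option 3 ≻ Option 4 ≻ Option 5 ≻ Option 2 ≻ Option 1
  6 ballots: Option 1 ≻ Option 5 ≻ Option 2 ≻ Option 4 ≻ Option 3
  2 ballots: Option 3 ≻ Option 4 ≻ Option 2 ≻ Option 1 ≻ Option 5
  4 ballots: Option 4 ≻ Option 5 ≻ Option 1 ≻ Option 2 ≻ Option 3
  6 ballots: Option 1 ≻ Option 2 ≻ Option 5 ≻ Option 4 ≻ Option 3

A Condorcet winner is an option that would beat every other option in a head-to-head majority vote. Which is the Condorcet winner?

Option 4

Option 4 vs Option 1: 16–12
Option 4 vs Option 2: 16–12
Option 4 vs Option 3: 19–9
Option 4 vs Option 5: 16–12
Option 4 beats every other option.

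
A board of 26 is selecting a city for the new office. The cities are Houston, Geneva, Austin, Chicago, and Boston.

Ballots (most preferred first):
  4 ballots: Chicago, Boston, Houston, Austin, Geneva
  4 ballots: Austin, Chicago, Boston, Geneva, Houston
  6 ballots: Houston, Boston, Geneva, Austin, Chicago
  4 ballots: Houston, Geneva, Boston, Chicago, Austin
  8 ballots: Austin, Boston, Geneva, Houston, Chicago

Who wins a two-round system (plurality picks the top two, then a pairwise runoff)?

Houston

Round 1 first-place votes: Houston 10, Geneva 0, Austin 12, Chicago 4, Boston 0. Austin and Houston advance.
Runoff: Austin is ranked above Houston on 12 ballots, Houston above Austin on 14.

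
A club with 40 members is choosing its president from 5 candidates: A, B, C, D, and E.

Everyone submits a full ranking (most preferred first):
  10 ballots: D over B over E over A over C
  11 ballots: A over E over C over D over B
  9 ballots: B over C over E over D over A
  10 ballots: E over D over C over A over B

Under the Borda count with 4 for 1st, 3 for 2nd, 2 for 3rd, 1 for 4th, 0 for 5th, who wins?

A: 10×1 + 11×4 + 9×0 + 10×1 = 64
B: 10×3 + 11×0 + 9×4 + 10×0 = 66
C: 10×0 + 11×2 + 9×3 + 10×2 = 69
D: 10×4 + 11×1 + 9×1 + 10×3 = 90
E: 10×2 + 11×3 + 9×2 + 10×4 = 111

E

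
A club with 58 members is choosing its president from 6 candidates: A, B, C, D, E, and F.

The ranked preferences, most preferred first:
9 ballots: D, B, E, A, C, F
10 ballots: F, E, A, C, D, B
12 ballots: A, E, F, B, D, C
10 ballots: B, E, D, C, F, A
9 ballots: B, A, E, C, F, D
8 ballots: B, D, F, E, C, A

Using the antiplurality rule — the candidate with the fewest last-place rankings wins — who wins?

Last-place votes: A 18, B 10, C 12, D 9, E 0, F 9.

E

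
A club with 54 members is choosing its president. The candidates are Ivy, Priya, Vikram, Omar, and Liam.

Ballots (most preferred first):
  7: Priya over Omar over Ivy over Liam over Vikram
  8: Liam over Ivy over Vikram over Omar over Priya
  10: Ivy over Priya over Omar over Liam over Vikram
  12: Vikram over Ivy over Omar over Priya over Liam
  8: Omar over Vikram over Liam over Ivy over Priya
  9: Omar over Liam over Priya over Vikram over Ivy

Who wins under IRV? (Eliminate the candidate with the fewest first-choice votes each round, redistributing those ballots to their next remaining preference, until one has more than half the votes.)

Ivy

Round 1: Ivy 10, Priya 7, Vikram 12, Omar 17, Liam 8. Priya eliminated.
Round 2: Ivy 10, Vikram 12, Omar 24, Liam 8. Liam eliminated.
Round 3: Ivy 18, Vikram 12, Omar 24. Vikram eliminated.
Round 4: Ivy 30, Omar 24. Ivy has a majority (≥28).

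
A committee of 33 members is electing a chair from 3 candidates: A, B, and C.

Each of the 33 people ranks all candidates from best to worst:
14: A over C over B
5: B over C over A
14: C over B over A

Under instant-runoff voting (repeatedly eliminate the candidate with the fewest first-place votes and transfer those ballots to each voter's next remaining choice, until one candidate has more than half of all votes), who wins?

C

Round 1: A 14, B 5, C 14. B eliminated.
Round 2: A 14, C 19. C has a majority (≥17).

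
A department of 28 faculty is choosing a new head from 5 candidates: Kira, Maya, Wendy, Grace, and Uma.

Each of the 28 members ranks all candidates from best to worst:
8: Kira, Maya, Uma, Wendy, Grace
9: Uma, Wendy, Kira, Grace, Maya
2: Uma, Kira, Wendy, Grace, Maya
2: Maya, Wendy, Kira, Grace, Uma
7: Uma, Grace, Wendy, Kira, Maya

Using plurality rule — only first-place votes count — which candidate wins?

Uma

First-place votes: Kira 8, Maya 2, Wendy 0, Grace 0, Uma 18.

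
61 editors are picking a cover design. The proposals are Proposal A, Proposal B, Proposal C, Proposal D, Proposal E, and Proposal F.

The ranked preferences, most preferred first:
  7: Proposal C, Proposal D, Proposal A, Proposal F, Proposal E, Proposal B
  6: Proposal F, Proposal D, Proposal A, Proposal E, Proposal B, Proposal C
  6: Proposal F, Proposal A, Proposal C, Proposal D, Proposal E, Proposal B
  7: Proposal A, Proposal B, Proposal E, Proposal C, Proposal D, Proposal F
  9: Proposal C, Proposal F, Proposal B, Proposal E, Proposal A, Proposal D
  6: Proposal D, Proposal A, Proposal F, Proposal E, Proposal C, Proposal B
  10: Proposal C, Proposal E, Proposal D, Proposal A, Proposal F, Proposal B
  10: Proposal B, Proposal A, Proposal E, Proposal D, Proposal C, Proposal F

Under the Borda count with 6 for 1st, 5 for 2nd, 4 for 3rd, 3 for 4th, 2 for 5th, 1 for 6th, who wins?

Proposal A: 7×4 + 6×4 + 6×5 + 7×6 + 9×2 + 6×5 + 10×3 + 10×5 = 252
Proposal B: 7×1 + 6×2 + 6×1 + 7×5 + 9×4 + 6×1 + 10×1 + 10×6 = 172
Proposal C: 7×6 + 6×1 + 6×4 + 7×3 + 9×6 + 6×2 + 10×6 + 10×2 = 239
Proposal D: 7×5 + 6×5 + 6×3 + 7×2 + 9×1 + 6×6 + 10×4 + 10×3 = 212
Proposal E: 7×2 + 6×3 + 6×2 + 7×4 + 9×3 + 6×3 + 10×5 + 10×4 = 207
Proposal F: 7×3 + 6×6 + 6×6 + 7×1 + 9×5 + 6×4 + 10×2 + 10×1 = 199

Proposal A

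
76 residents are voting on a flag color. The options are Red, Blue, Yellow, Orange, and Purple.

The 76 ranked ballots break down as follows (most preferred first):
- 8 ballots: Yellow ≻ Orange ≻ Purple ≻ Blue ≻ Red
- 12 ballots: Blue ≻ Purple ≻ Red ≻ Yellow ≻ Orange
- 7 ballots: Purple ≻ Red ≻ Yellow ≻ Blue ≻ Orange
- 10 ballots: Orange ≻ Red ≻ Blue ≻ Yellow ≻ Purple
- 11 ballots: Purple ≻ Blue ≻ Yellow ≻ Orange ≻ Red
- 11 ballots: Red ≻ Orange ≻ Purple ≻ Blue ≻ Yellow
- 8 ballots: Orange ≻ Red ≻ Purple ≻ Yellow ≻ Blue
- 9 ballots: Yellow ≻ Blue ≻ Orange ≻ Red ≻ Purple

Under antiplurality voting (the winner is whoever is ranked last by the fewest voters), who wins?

Blue

Last-place votes: Red 19, Blue 8, Yellow 11, Orange 19, Purple 19.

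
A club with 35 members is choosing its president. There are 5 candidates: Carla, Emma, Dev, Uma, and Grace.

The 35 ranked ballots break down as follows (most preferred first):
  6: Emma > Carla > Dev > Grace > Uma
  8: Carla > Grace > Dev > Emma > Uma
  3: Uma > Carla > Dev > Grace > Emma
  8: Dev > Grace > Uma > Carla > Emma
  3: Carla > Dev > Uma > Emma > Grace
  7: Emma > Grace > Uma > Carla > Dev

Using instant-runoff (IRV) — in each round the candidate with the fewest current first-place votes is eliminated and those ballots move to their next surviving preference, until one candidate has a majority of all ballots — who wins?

Round 1: Carla 11, Emma 13, Dev 8, Uma 3, Grace 0. Grace eliminated.
Round 2: Carla 11, Emma 13, Dev 8, Uma 3. Uma eliminated.
Round 3: Carla 14, Emma 13, Dev 8. Dev eliminated.
Round 4: Carla 22, Emma 13. Carla has a majority (≥18).

Carla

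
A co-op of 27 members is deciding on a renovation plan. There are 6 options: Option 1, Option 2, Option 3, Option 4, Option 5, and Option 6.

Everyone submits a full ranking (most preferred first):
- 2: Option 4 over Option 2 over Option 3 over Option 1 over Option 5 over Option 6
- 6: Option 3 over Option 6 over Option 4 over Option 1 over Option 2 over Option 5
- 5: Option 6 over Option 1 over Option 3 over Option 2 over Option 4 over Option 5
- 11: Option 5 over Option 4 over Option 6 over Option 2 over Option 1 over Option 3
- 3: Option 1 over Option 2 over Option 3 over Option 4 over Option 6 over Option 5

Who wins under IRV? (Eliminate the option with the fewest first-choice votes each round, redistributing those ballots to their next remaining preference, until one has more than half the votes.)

Round 1: Option 1 3, Option 2 0, Option 3 6, Option 4 2, Option 5 11, Option 6 5. Option 2 eliminated.
Round 2: Option 1 3, Option 3 6, Option 4 2, Option 5 11, Option 6 5. Option 4 eliminated.
Round 3: Option 1 3, Option 3 8, Option 5 11, Option 6 5. Option 1 eliminated.
Round 4: Option 3 11, Option 5 11, Option 6 5. Option 6 eliminated.
Round 5: Option 3 16, Option 5 11. Option 3 has a majority (≥14).

Option 3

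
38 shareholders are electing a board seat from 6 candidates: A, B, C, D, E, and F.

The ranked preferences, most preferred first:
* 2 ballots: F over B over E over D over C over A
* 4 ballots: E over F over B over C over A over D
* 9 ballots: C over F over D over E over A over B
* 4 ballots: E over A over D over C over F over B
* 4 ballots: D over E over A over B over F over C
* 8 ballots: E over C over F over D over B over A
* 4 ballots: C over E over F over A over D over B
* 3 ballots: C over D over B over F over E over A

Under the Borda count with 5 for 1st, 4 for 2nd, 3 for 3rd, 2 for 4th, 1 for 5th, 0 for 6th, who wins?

E

A: 2×0 + 4×1 + 9×1 + 4×4 + 4×3 + 8×0 + 4×2 + 3×0 = 49
B: 2×4 + 4×3 + 9×0 + 4×0 + 4×2 + 8×1 + 4×0 + 3×3 = 45
C: 2×1 + 4×2 + 9×5 + 4×2 + 4×0 + 8×4 + 4×5 + 3×5 = 130
D: 2×2 + 4×0 + 9×3 + 4×3 + 4×5 + 8×2 + 4×1 + 3×4 = 95
E: 2×3 + 4×5 + 9×2 + 4×5 + 4×4 + 8×5 + 4×4 + 3×1 = 139
F: 2×5 + 4×4 + 9×4 + 4×1 + 4×1 + 8×3 + 4×3 + 3×2 = 112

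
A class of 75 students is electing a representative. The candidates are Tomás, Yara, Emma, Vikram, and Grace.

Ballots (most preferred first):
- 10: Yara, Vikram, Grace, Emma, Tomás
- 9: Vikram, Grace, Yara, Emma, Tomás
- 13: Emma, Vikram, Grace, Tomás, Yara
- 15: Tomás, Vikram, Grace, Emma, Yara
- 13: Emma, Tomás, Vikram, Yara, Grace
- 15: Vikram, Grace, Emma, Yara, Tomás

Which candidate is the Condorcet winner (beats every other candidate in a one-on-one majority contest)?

Vikram vs Tomás: 47–28
Vikram vs Yara: 65–10
Vikram vs Emma: 49–26
Vikram vs Grace: 75–0
Vikram beats every other candidate.

Vikram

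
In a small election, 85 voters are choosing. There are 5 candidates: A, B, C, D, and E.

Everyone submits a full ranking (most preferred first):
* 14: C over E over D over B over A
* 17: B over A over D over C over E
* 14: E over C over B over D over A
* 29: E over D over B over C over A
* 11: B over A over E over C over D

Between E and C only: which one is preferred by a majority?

E

E is ranked above C on 54 ballots; C above E on 31.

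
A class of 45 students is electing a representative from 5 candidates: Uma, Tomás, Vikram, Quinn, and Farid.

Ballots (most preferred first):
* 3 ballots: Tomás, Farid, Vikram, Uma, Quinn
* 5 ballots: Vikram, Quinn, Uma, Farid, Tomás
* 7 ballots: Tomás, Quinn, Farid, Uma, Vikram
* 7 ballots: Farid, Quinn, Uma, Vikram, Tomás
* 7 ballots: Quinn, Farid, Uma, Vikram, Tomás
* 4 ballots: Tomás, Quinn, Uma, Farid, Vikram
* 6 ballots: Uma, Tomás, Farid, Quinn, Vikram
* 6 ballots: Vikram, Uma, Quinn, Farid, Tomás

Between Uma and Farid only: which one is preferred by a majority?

Uma is ranked above Farid on 21 ballots; Farid above Uma on 24.

Farid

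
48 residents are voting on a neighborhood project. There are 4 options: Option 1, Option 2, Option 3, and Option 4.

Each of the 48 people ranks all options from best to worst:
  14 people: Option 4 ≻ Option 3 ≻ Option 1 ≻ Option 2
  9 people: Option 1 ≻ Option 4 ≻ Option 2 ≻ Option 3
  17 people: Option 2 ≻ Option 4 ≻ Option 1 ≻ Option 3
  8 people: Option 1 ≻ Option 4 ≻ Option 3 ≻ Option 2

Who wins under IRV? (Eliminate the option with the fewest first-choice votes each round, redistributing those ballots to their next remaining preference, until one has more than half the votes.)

Round 1: Option 1 17, Option 2 17, Option 3 0, Option 4 14. Option 3 eliminated.
Round 2: Option 1 17, Option 2 17, Option 4 14. Option 4 eliminated.
Round 3: Option 1 31, Option 2 17. Option 1 has a majority (≥25).

Option 1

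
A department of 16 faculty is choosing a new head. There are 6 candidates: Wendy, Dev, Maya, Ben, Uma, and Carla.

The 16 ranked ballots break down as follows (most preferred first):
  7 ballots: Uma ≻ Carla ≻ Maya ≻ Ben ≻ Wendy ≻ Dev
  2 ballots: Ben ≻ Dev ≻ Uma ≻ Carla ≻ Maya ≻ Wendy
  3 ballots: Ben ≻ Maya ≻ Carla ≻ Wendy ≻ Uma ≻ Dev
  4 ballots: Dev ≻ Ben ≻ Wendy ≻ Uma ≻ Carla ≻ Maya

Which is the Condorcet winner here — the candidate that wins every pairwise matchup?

Ben vs Wendy: 16–0
Ben vs Dev: 12–4
Ben vs Maya: 9–7
Ben vs Uma: 9–7
Ben vs Carla: 9–7
Ben beats every other candidate.

Ben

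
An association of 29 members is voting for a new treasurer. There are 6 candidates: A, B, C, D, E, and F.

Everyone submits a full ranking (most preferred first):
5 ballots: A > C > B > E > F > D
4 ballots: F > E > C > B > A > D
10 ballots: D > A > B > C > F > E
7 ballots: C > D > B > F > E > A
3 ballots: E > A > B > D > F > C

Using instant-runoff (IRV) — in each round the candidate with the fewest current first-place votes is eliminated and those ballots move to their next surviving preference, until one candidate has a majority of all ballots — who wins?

Round 1: A 5, B 0, C 7, D 10, E 3, F 4. B eliminated.
Round 2: A 5, C 7, D 10, E 3, F 4. E eliminated.
Round 3: A 8, C 7, D 10, F 4. F eliminated.
Round 4: A 8, C 11, D 10. A eliminated.
Round 5: C 16, D 13. C has a majority (≥15).

C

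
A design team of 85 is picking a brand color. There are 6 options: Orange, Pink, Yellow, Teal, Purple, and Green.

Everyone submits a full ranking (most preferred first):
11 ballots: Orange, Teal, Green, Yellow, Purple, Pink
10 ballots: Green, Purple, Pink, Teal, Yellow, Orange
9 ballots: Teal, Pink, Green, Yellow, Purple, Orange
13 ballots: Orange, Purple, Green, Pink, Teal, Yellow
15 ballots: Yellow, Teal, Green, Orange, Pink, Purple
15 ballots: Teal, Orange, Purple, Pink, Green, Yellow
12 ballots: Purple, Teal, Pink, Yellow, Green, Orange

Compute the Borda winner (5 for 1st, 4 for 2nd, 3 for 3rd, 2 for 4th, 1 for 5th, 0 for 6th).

Orange: 11×5 + 10×0 + 9×0 + 13×5 + 15×2 + 15×4 + 12×0 = 210
Pink: 11×0 + 10×3 + 9×4 + 13×2 + 15×1 + 15×2 + 12×3 = 173
Yellow: 11×2 + 10×1 + 9×2 + 13×0 + 15×5 + 15×0 + 12×2 = 149
Teal: 11×4 + 10×2 + 9×5 + 13×1 + 15×4 + 15×5 + 12×4 = 305
Purple: 11×1 + 10×4 + 9×1 + 13×4 + 15×0 + 15×3 + 12×5 = 217
Green: 11×3 + 10×5 + 9×3 + 13×3 + 15×3 + 15×1 + 12×1 = 221

Teal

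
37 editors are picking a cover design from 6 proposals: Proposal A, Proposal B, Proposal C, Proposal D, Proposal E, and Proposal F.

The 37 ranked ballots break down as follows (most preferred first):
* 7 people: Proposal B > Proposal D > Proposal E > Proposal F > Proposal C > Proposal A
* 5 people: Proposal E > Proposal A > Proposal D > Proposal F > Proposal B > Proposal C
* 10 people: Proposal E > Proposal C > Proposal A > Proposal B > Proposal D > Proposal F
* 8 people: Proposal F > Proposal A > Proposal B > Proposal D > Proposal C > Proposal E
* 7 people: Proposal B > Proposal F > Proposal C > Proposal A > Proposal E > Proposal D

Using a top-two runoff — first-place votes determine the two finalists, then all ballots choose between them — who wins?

Round 1 first-place votes: Proposal A 0, Proposal B 14, Proposal C 0, Proposal D 0, Proposal E 15, Proposal F 8. Proposal E and Proposal B advance.
Runoff: Proposal E is ranked above Proposal B on 15 ballots, Proposal B above Proposal E on 22.

Proposal B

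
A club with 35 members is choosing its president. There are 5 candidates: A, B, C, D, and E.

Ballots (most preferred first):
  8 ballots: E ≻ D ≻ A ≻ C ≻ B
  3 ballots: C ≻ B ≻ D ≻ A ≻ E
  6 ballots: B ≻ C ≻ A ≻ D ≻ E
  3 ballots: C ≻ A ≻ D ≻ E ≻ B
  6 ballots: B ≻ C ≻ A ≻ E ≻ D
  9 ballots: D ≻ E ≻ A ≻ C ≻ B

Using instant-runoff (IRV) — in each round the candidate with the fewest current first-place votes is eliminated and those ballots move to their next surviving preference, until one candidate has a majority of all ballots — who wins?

Round 1: A 0, B 12, C 6, D 9, E 8. A eliminated.
Round 2: B 12, C 6, D 9, E 8. C eliminated.
Round 3: B 15, D 12, E 8. E eliminated.
Round 4: B 15, D 20. D has a majority (≥18).

D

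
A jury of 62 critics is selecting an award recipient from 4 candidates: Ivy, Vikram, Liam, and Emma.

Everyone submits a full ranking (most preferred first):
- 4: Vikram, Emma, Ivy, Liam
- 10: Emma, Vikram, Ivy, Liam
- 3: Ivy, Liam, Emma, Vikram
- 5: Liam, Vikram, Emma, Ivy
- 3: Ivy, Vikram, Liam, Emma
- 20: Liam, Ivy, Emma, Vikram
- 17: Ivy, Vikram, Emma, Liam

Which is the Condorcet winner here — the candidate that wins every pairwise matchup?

Ivy vs Vikram: 43–19
Ivy vs Liam: 37–25
Ivy vs Emma: 43–19
Ivy beats every other candidate.

Ivy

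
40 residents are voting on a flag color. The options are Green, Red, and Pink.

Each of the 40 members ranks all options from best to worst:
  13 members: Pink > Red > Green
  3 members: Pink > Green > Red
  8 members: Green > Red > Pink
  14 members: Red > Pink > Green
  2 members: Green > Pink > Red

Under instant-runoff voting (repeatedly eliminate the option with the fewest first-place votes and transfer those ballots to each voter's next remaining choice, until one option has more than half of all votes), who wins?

Red

Round 1: Green 10, Red 14, Pink 16. Green eliminated.
Round 2: Red 22, Pink 18. Red has a majority (≥21).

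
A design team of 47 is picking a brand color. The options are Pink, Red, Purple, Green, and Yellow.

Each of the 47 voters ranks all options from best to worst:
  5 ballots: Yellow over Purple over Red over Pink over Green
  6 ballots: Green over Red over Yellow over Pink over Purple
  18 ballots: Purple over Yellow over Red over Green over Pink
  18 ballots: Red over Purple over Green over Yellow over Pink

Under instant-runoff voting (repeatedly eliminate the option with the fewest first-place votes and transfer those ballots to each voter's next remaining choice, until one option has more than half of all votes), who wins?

Red

Round 1: Pink 0, Red 18, Purple 18, Green 6, Yellow 5. Pink eliminated.
Round 2: Red 18, Purple 18, Green 6, Yellow 5. Yellow eliminated.
Round 3: Red 18, Purple 23, Green 6. Green eliminated.
Round 4: Red 24, Purple 23. Red has a majority (≥24).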